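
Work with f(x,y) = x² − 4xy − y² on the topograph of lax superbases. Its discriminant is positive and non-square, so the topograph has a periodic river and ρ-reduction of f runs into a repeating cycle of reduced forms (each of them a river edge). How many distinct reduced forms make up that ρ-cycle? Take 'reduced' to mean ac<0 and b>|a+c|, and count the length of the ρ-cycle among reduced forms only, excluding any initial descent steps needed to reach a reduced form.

D = 20, ⌊√D⌋ = 4
descent: ρ → (-1,4,1)  [lands on river]
river: ρ → (1,4,-1)
ρ-cycle length = 2 (tail of 1 descent step not counted)

2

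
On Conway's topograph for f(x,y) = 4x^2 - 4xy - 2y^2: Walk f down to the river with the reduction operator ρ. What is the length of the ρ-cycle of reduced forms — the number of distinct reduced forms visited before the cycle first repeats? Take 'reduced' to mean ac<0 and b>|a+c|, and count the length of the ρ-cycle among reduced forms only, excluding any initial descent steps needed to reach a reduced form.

D = 48, ⌊√D⌋ = 6
descent: ρ → (-2,4,4)  [lands on river]
river: ρ → (4,4,-2)
ρ-cycle length = 2 (tail of 1 descent step not counted)

2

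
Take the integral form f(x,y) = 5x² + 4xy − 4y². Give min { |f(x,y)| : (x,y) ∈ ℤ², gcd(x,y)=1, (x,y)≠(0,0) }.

river: ρ → (-4,4,5)
river: ρ → (5,6,-3)
river: ρ → (-3,6,5)
river: ρ → (5,4,-4)
closes: descent 0, river 4
min |a| on river = 3

3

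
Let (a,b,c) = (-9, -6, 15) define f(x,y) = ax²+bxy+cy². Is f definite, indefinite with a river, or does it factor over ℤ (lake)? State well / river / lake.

D = b²−4ac = (-6)² − 4·(-9)·15 = 576
D = 24² is a perfect square ⇒ form factors over ℤ ⇒ lakes

lake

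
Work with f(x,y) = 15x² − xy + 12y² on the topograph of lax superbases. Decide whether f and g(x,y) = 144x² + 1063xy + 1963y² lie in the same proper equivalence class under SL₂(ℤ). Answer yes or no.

D₁ = -719, D₂ = -719
f: flip: (15,-1,12)→(12,1,15)
f: reduced (well bottom): (12,1,15) with a≤c, −a<b≤a
g: translate: b→-89 (≡1063 mod 288), so (144,1063,1963)→(144,-89,15)
g: flip: (144,-89,15)→(15,89,144)
g: translate: b→-1 (≡89 mod 30), so (15,89,144)→(15,-1,12)
g: flip: (15,-1,12)→(12,1,15)
g: reduced (well bottom): (12,1,15) with a≤c, −a<b≤a
reduced forms (12, 1, 15) vs (12, 1, 15) ⇒ equivalent

yes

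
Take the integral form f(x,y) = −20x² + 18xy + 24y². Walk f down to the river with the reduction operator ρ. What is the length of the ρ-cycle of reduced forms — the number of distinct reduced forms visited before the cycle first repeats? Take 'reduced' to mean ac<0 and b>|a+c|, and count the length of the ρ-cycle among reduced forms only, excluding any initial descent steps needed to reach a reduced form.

D = 2244, ⌊√D⌋ = 47
river: ρ → (24,30,-14)
river: ρ → (-14,26,28)
river: ρ → (28,30,-12)
river: ρ → (-12,42,10)
river: ρ → (10,38,-20)
river: ρ → (-20,42,6)
river: ρ → (6,42,-20)
river: ρ → (-20,38,10)
river: ρ → (10,42,-12)
river: ρ → (-12,30,28)
river: ρ → (28,26,-14)
river: ρ → (-14,30,24)
river: ρ → (24,18,-20)
river: ρ → (-20,22,22)
river: ρ → (22,22,-20)
river: ρ → (-20,18,24)
ρ-cycle length = 16 (tail of 0 descent steps not counted)

16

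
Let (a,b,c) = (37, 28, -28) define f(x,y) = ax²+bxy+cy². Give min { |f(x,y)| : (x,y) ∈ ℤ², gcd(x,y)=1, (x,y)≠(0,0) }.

river: ρ → (-28,28,37)
river: ρ → (37,46,-19)
river: ρ → (-19,68,4)
river: ρ → (4,68,-19)
river: ρ → (-19,46,37)
river: ρ → (37,28,-28)
closes: descent 0, river 6
min |a| on river = 4

4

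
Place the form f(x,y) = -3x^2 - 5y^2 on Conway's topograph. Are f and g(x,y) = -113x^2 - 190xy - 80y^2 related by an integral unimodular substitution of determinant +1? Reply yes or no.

D₁ = -60, D₂ = -60
f is negative-definite; reduce −f:
−f: reduced (well bottom): (3,0,5) with a≤c, −a<b≤a
flip sign back: reduced form of f is (-3,0,-5)
g is negative-definite; reduce −g:
−g: translate: b→-36 (≡190 mod 226), so (113,190,80)→(113,-36,3)
−g: flip: (113,-36,3)→(3,36,113)
−g: translate: b→0 (≡36 mod 6), so (3,36,113)→(3,0,5)
−g: reduced (well bottom): (3,0,5) with a≤c, −a<b≤a
flip sign back: reduced form of g is (-3,0,-5)
reduced forms (-3, 0, -5) vs (-3, 0, -5) ⇒ equivalent

yes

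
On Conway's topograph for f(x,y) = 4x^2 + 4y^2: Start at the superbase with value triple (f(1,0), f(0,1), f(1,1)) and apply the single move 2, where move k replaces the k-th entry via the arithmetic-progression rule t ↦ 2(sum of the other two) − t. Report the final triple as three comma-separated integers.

start (4,4,8) = (f(1,0),f(0,1),f(1,1))
replace slot 2: 2·(4+8) − 4 = 20 → (4,20,8)

4,20,8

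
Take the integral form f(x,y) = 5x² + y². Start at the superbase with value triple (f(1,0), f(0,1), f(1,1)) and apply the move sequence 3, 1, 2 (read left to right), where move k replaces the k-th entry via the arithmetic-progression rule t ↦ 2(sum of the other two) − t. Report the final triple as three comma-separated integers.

start (5,1,6) = (f(1,0),f(0,1),f(1,1))
replace slot 3: 2·(5+1) − 6 = 6 → (5,1,6)
replace slot 1: 2·(1+6) − 5 = 9 → (9,1,6)
replace slot 2: 2·(9+6) − 1 = 29 → (9,29,6)

9,29,6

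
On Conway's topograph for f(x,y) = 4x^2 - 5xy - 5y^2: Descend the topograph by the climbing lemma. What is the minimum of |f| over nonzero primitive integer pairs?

descent: ρ → (-5,5,4)  [lands on river]
river: ρ → (4,3,-6)
river: ρ → (-6,9,1)
river: ρ → (1,9,-6)
river: ρ → (-6,3,4)
river: ρ → (4,5,-5)
closes: descent 1, river 6
min |a| on river = 1

1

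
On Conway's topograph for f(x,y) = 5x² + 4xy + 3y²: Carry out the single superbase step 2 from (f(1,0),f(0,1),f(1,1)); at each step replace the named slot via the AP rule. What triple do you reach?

start (5,3,12) = (f(1,0),f(0,1),f(1,1))
replace slot 2: 2·(5+12) − 3 = 31 → (5,31,12)

5,31,12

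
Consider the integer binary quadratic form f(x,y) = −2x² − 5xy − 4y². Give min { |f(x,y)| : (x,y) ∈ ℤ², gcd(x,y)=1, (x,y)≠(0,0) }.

translate: b→1 (≡5 mod 4), so (2,5,4)→(2,1,1)
flip: (2,1,1)→(1,-1,2)
translate: b→1 (≡-1 mod 2), so (1,-1,2)→(1,1,2)
reduced (well bottom): (1,1,2) with a≤c, −a<b≤a
well minimum |f| = |-1| = 1 (negative-definite)

1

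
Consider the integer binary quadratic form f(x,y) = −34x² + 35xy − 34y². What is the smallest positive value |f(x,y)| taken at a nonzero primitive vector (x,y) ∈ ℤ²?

translate: b→33 (≡-35 mod 68), so (34,-35,34)→(34,33,33)
flip: (34,33,33)→(33,-33,34)
translate: b→33 (≡-33 mod 66), so (33,-33,34)→(33,33,34)
reduced (well bottom): (33,33,34) with a≤c, −a<b≤a
well minimum |f| = |-33| = 33 (negative-definite)

33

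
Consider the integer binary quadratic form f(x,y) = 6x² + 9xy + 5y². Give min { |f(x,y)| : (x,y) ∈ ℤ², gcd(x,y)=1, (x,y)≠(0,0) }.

translate: b→-3 (≡9 mod 12), so (6,9,5)→(6,-3,2)
flip: (6,-3,2)→(2,3,6)
translate: b→-1 (≡3 mod 4), so (2,3,6)→(2,-1,5)
reduced (well bottom): (2,-1,5) with a≤c, −a<b≤a
well minimum = a = 2

2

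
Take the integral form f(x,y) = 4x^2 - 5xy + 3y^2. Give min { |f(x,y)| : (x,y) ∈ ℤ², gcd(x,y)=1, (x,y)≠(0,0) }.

translate: b→3 (≡-5 mod 8), so (4,-5,3)→(4,3,2)
flip: (4,3,2)→(2,-3,4)
translate: b→1 (≡-3 mod 4), so (2,-3,4)→(2,1,3)
reduced (well bottom): (2,1,3) with a≤c, −a<b≤a
well minimum = a = 2

2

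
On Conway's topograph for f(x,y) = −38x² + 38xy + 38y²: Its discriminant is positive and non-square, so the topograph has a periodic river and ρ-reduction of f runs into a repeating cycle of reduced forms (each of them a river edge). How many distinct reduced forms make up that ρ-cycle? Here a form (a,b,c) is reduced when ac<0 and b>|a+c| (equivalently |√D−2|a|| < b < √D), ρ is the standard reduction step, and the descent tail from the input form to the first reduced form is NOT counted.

D = 7220, ⌊√D⌋ = 84
river: ρ → (38,38,-38)
river: ρ → (-38,38,38)
ρ-cycle length = 2 (tail of 0 descent steps not counted)

2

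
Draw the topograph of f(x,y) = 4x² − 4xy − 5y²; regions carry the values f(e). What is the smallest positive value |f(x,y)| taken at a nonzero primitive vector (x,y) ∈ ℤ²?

descent: ρ → (-5,4,4)  [lands on river]
river: ρ → (4,4,-5)
river: ρ → (-5,6,3)
river: ρ → (3,6,-5)
closes: descent 1, river 4
min |a| on river = 3

3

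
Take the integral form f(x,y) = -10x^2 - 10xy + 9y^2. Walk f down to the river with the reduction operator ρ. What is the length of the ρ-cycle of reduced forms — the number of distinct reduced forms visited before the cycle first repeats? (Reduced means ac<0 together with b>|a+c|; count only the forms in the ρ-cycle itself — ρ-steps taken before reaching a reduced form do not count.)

D = 460, ⌊√D⌋ = 21
descent: ρ → (9,10,-10)  [lands on river]
river: ρ → (-10,10,9)
river: ρ → (9,8,-11)
river: ρ → (-11,14,6)
river: ρ → (6,10,-15)
river: ρ → (-15,20,1)
river: ρ → (1,20,-15)
river: ρ → (-15,10,6)
river: ρ → (6,14,-11)
river: ρ → (-11,8,9)
ρ-cycle length = 10 (tail of 1 descent step not counted)

10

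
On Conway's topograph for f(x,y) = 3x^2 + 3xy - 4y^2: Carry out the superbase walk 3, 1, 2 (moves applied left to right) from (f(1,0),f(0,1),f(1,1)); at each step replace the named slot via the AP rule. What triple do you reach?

start (3,-4,2) = (f(1,0),f(0,1),f(1,1))
replace slot 3: 2·(3+(-4)) − 2 = -4 → (3,-4,-4)
replace slot 1: 2·((-4)+(-4)) − 3 = -19 → (-19,-4,-4)
replace slot 2: 2·((-19)+(-4)) − (-4) = -42 → (-19,-42,-4)

-19,-42,-4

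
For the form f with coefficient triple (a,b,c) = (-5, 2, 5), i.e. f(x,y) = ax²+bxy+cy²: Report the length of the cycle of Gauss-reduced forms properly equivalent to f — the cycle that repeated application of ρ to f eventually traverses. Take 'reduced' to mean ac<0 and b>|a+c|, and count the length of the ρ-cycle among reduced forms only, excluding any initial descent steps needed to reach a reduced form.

D = 104, ⌊√D⌋ = 10
river: ρ → (5,8,-2)
river: ρ → (-2,8,5)
river: ρ → (5,2,-5)
river: ρ → (-5,8,2)
river: ρ → (2,8,-5)
river: ρ → (-5,2,5)
ρ-cycle length = 6 (tail of 0 descent steps not counted)

6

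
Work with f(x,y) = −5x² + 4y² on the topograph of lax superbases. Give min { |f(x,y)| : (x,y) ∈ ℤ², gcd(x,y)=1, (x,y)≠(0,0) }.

descent: ρ → (4,8,-1)  [lands on river]
river: ρ → (-1,8,4)
closes: descent 1, river 2
min |a| on river = 1

1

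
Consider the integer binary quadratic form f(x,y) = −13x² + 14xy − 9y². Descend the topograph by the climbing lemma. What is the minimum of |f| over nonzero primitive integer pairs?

translate: b→12 (≡-14 mod 26), so (13,-14,9)→(13,12,8)
flip: (13,12,8)→(8,-12,13)
translate: b→4 (≡-12 mod 16), so (8,-12,13)→(8,4,9)
reduced (well bottom): (8,4,9) with a≤c, −a<b≤a
well minimum |f| = |-8| = 8 (negative-definite)

8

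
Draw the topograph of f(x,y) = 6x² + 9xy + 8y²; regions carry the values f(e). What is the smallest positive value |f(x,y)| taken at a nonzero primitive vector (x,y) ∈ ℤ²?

translate: b→-3 (≡9 mod 12), so (6,9,8)→(6,-3,5)
flip: (6,-3,5)→(5,3,6)
reduced (well bottom): (5,3,6) with a≤c, −a<b≤a
well minimum = a = 5

5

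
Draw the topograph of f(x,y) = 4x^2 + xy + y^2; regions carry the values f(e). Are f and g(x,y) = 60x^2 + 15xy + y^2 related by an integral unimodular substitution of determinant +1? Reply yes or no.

D₁ = -15, D₂ = -15
f: flip: (4,1,1)→(1,-1,4)
f: translate: b→1 (≡-1 mod 2), so (1,-1,4)→(1,1,4)
f: reduced (well bottom): (1,1,4) with a≤c, −a<b≤a
g: flip: (60,15,1)→(1,-15,60)
g: translate: b→1 (≡-15 mod 2), so (1,-15,60)→(1,1,4)
g: reduced (well bottom): (1,1,4) with a≤c, −a<b≤a
reduced forms (1, 1, 4) vs (1, 1, 4) ⇒ equivalent

yes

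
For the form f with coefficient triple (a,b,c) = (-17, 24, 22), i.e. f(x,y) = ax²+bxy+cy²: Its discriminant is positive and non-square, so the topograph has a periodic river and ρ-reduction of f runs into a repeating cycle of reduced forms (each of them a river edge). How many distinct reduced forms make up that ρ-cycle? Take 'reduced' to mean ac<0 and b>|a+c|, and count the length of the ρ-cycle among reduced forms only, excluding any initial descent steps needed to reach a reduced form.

D = 2072, ⌊√D⌋ = 45
river: ρ → (22,20,-19)
river: ρ → (-19,18,23)
river: ρ → (23,28,-14)
river: ρ → (-14,28,23)
river: ρ → (23,18,-19)
river: ρ → (-19,20,22)
river: ρ → (22,24,-17)
river: ρ → (-17,44,2)
river: ρ → (2,44,-17)
river: ρ → (-17,24,22)
ρ-cycle length = 10 (tail of 0 descent steps not counted)

10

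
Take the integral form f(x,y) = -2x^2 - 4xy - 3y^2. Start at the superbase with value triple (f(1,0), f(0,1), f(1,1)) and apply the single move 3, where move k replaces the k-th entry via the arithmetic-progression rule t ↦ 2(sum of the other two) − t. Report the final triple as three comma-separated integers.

start (-2,-3,-9) = (f(1,0),f(0,1),f(1,1))
replace slot 3: 2·((-2)+(-3)) − (-9) = -1 → (-2,-3,-1)

-2,-3,-1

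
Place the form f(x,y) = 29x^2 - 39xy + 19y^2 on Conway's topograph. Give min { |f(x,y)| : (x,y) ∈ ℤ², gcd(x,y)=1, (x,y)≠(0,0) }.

translate: b→19 (≡-39 mod 58), so (29,-39,19)→(29,19,9)
flip: (29,19,9)→(9,-19,29)
translate: b→-1 (≡-19 mod 18), so (9,-19,29)→(9,-1,19)
reduced (well bottom): (9,-1,19) with a≤c, −a<b≤a
well minimum = a = 9

9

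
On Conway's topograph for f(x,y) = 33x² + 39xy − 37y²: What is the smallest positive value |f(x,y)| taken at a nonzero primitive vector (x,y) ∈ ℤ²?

river: ρ → (-37,35,35)
river: ρ → (35,35,-37)
river: ρ → (-37,39,33)
river: ρ → (33,27,-43)
river: ρ → (-43,59,17)
river: ρ → (17,77,-7)
river: ρ → (-7,77,17)
river: ρ → (17,59,-43)
river: ρ → (-43,27,33)
river: ρ → (33,39,-37)
closes: descent 0, river 10
min |a| on river = 7

7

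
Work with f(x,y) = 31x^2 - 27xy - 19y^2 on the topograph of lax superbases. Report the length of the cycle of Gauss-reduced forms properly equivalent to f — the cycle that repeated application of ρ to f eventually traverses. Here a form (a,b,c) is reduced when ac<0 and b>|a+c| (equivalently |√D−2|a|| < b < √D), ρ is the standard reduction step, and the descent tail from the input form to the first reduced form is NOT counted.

D = 3085, ⌊√D⌋ = 55
descent: ρ → (-19,27,31)  [lands on river]
river: ρ → (31,35,-15)
river: ρ → (-15,55,1)
river: ρ → (1,55,-15)
river: ρ → (-15,35,31)
river: ρ → (31,27,-19)
river: ρ → (-19,49,9)
river: ρ → (9,41,-39)
river: ρ → (-39,37,11)
river: ρ → (11,51,-11)
river: ρ → (-11,37,39)
river: ρ → (39,41,-9)
river: ρ → (-9,49,19)
river: ρ → (19,27,-31)
river: ρ → (-31,35,15)
river: ρ → (15,55,-1)
river: ρ → (-1,55,15)
river: ρ → (15,35,-31)
river: ρ → (-31,27,19)
river: ρ → (19,49,-9)
river: ρ → (-9,41,39)
river: ρ → (39,37,-11)
river: ρ → (-11,51,11)
river: ρ → (11,37,-39)
river: ρ → (-39,41,9)
river: ρ → (9,49,-19)
ρ-cycle length = 26 (tail of 1 descent step not counted)

26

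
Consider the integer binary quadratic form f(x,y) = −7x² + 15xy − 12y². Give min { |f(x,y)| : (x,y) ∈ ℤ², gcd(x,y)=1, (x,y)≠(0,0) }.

translate: b→-1 (≡-15 mod 14), so (7,-15,12)→(7,-1,4)
flip: (7,-1,4)→(4,1,7)
reduced (well bottom): (4,1,7) with a≤c, −a<b≤a
well minimum |f| = |-4| = 4 (negative-definite)

4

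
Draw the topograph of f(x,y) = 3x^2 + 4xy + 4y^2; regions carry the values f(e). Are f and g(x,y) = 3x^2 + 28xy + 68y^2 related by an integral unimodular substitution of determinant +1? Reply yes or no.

D₁ = -32, D₂ = -32
f: translate: b→-2 (≡4 mod 6), so (3,4,4)→(3,-2,3)
f: flip: (3,-2,3)→(3,2,3)
f: reduced (well bottom): (3,2,3) with a≤c, −a<b≤a
g: translate: b→-2 (≡28 mod 6), so (3,28,68)→(3,-2,3)
g: flip: (3,-2,3)→(3,2,3)
g: reduced (well bottom): (3,2,3) with a≤c, −a<b≤a
reduced forms (3, 2, 3) vs (3, 2, 3) ⇒ equivalent

yes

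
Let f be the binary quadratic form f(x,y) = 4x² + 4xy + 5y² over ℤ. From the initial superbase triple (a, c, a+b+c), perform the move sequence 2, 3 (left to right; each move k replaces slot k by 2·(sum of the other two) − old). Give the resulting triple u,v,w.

start (4,5,13) = (f(1,0),f(0,1),f(1,1))
replace slot 2: 2·(4+13) − 5 = 29 → (4,29,13)
replace slot 3: 2·(4+29) − 13 = 53 → (4,29,53)

4,29,53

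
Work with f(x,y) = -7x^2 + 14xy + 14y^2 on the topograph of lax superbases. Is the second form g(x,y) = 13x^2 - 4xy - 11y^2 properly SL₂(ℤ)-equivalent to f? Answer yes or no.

D₁ = 588, D₂ = 588
river cycle of f (length 2): (14, 14, -7), (-7, 14, 14)
river cycle of g (length 6): (-11, 4, 13), (13, 22, -2), (-2, 22, 13), (13, 4, -11), (-11, 18, 6), (6, 18, -11)
cycles differ ⇒ inequivalent

no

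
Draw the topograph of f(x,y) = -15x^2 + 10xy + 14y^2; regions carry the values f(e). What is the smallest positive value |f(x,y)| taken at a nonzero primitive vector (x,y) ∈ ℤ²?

river: ρ → (14,18,-11)
river: ρ → (-11,26,6)
river: ρ → (6,22,-19)
river: ρ → (-19,16,9)
river: ρ → (9,20,-15)
river: ρ → (-15,10,14)
closes: descent 0, river 6
min |a| on river = 6

6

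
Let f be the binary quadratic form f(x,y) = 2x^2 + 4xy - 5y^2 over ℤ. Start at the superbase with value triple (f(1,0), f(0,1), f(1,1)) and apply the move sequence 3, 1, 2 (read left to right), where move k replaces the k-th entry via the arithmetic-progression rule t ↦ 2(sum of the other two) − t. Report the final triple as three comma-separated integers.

start (2,-5,1) = (f(1,0),f(0,1),f(1,1))
replace slot 3: 2·(2+(-5)) − 1 = -7 → (2,-5,-7)
replace slot 1: 2·((-5)+(-7)) − 2 = -26 → (-26,-5,-7)
replace slot 2: 2·((-26)+(-7)) − (-5) = -61 → (-26,-61,-7)

-26,-61,-7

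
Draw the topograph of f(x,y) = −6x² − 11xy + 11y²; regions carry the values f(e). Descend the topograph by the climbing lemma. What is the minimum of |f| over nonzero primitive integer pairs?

descent: ρ → (11,11,-6)  [lands on river]
river: ρ → (-6,13,9)
river: ρ → (9,5,-10)
river: ρ → (-10,15,4)
river: ρ → (4,17,-6)
river: ρ → (-6,19,1)
river: ρ → (1,19,-6)
river: ρ → (-6,17,4)
river: ρ → (4,15,-10)
river: ρ → (-10,5,9)
river: ρ → (9,13,-6)
river: ρ → (-6,11,11)
closes: descent 1, river 12
min |a| on river = 1

1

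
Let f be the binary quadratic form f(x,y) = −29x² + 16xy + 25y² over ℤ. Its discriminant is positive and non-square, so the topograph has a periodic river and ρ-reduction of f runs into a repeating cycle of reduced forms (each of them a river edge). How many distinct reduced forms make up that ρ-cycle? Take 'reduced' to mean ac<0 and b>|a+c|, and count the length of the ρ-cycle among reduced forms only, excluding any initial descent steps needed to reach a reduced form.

D = 3156, ⌊√D⌋ = 56
river: ρ → (25,34,-20)
river: ρ → (-20,46,13)
river: ρ → (13,32,-41)
river: ρ → (-41,50,4)
river: ρ → (4,54,-15)
river: ρ → (-15,36,31)
river: ρ → (31,26,-20)
river: ρ → (-20,54,3)
river: ρ → (3,54,-20)
river: ρ → (-20,26,31)
river: ρ → (31,36,-15)
river: ρ → (-15,54,4)
river: ρ → (4,50,-41)
river: ρ → (-41,32,13)
river: ρ → (13,46,-20)
river: ρ → (-20,34,25)
river: ρ → (25,16,-29)
river: ρ → (-29,42,12)
river: ρ → (12,54,-5)
river: ρ → (-5,56,1)
river: ρ → (1,56,-5)
river: ρ → (-5,54,12)
river: ρ → (12,42,-29)
river: ρ → (-29,16,25)
ρ-cycle length = 24 (tail of 0 descent steps not counted)

24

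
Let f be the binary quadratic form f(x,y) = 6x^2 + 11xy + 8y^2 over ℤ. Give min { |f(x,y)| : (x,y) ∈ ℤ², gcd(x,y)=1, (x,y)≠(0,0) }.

translate: b→-1 (≡11 mod 12), so (6,11,8)→(6,-1,3)
flip: (6,-1,3)→(3,1,6)
reduced (well bottom): (3,1,6) with a≤c, −a<b≤a
well minimum = a = 3

3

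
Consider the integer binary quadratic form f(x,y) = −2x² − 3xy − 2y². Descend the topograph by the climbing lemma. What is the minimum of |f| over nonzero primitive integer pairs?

translate: b→-1 (≡3 mod 4), so (2,3,2)→(2,-1,1)
flip: (2,-1,1)→(1,1,2)
reduced (well bottom): (1,1,2) with a≤c, −a<b≤a
well minimum |f| = |-1| = 1 (negative-definite)

1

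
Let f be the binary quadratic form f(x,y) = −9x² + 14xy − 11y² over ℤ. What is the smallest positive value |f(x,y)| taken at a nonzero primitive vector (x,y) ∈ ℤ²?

translate: b→4 (≡-14 mod 18), so (9,-14,11)→(9,4,6)
flip: (9,4,6)→(6,-4,9)
reduced (well bottom): (6,-4,9) with a≤c, −a<b≤a
well minimum |f| = |-6| = 6 (negative-definite)

6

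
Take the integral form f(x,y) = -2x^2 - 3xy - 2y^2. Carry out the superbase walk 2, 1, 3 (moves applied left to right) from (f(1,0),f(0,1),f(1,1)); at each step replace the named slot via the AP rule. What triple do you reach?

start (-2,-2,-7) = (f(1,0),f(0,1),f(1,1))
replace slot 2: 2·((-2)+(-7)) − (-2) = -16 → (-2,-16,-7)
replace slot 1: 2·((-16)+(-7)) − (-2) = -44 → (-44,-16,-7)
replace slot 3: 2·((-44)+(-16)) − (-7) = -113 → (-44,-16,-113)

-44,-16,-113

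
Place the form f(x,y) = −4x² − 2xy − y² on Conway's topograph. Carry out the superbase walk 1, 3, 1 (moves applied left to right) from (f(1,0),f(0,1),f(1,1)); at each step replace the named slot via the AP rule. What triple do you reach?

start (-4,-1,-7) = (f(1,0),f(0,1),f(1,1))
replace slot 1: 2·((-1)+(-7)) − (-4) = -12 → (-12,-1,-7)
replace slot 3: 2·((-12)+(-1)) − (-7) = -19 → (-12,-1,-19)
replace slot 1: 2·((-1)+(-19)) − (-12) = -28 → (-28,-1,-19)

-28,-1,-19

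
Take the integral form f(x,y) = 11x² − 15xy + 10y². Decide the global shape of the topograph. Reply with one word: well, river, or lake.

D = b²−4ac = (-15)² − 4·11·10 = -215
D < 0 ⇒ definite ⇒ every region one sign ⇒ single well

well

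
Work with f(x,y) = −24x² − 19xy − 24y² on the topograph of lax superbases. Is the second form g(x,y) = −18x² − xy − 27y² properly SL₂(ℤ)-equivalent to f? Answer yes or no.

D₁ = -1943, D₂ = -1943
f is negative-definite; reduce −f:
−f: reduced (well bottom): (24,19,24) with a≤c, −a<b≤a
flip sign back: reduced form of f is (-24,-19,-24)
g is negative-definite; reduce −g:
−g: reduced (well bottom): (18,1,27) with a≤c, −a<b≤a
flip sign back: reduced form of g is (-18,-1,-27)
reduced forms (-24, -19, -24) vs (-18, -1, -27) ⇒ inequivalent

no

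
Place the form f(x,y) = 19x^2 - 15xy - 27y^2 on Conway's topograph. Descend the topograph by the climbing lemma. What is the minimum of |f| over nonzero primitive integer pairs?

descent: ρ → (-27,15,19)  [lands on river]
river: ρ → (19,23,-23)
river: ρ → (-23,23,19)
river: ρ → (19,15,-27)
river: ρ → (-27,39,7)
river: ρ → (7,45,-9)
river: ρ → (-9,45,7)
river: ρ → (7,39,-27)
closes: descent 1, river 8
min |a| on river = 7

7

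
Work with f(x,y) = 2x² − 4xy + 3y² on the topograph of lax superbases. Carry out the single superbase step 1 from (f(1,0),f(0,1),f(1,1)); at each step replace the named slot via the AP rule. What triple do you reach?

start (2,3,1) = (f(1,0),f(0,1),f(1,1))
replace slot 1: 2·(3+1) − 2 = 6 → (6,3,1)

6,3,1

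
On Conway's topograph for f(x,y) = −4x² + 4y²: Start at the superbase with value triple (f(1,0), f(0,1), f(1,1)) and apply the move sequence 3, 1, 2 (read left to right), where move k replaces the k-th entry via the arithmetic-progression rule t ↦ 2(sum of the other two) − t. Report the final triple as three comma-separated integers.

start (-4,4,0) = (f(1,0),f(0,1),f(1,1))
replace slot 3: 2·((-4)+4) − 0 = 0 → (-4,4,0)
replace slot 1: 2·(4+0) − (-4) = 12 → (12,4,0)
replace slot 2: 2·(12+0) − 4 = 20 → (12,20,0)

12,20,0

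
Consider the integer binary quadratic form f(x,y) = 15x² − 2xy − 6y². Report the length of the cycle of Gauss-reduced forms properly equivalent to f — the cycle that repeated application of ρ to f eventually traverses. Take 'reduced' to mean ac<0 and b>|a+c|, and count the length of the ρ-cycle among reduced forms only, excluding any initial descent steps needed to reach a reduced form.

D = 364, ⌊√D⌋ = 19
descent: ρ → (-6,14,7)  [lands on river]
river: ρ → (7,14,-6)
river: ρ → (-6,10,11)
river: ρ → (11,12,-5)
river: ρ → (-5,18,2)
river: ρ → (2,18,-5)
river: ρ → (-5,12,11)
river: ρ → (11,10,-6)
ρ-cycle length = 8 (tail of 1 descent step not counted)

8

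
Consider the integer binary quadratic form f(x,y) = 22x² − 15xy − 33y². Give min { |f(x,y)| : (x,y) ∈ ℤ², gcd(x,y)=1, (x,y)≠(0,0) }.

descent: ρ → (-33,15,22)  [lands on river]
river: ρ → (22,29,-26)
river: ρ → (-26,23,25)
river: ρ → (25,27,-24)
river: ρ → (-24,21,28)
river: ρ → (28,35,-17)
river: ρ → (-17,33,30)
river: ρ → (30,27,-20)
river: ρ → (-20,53,4)
river: ρ → (4,51,-33)
closes: descent 1, river 10
min |a| on river = 4

4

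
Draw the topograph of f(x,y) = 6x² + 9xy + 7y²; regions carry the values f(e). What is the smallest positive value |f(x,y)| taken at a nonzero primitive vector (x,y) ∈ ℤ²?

translate: b→-3 (≡9 mod 12), so (6,9,7)→(6,-3,4)
flip: (6,-3,4)→(4,3,6)
reduced (well bottom): (4,3,6) with a≤c, −a<b≤a
well minimum = a = 4

4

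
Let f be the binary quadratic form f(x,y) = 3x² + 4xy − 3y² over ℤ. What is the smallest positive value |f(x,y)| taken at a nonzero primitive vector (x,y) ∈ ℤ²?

river: ρ → (-3,2,4)
river: ρ → (4,6,-1)
river: ρ → (-1,6,4)
river: ρ → (4,2,-3)
river: ρ → (-3,4,3)
river: ρ → (3,2,-4)
river: ρ → (-4,6,1)
river: ρ → (1,6,-4)
river: ρ → (-4,2,3)
river: ρ → (3,4,-3)
closes: descent 0, river 10
min |a| on river = 1

1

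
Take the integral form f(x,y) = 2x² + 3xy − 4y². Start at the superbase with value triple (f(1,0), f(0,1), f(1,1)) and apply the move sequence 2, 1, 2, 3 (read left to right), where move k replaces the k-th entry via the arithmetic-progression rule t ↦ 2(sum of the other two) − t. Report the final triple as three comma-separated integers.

start (2,-4,1) = (f(1,0),f(0,1),f(1,1))
replace slot 2: 2·(2+1) − (-4) = 10 → (2,10,1)
replace slot 1: 2·(10+1) − 2 = 20 → (20,10,1)
replace slot 2: 2·(20+1) − 10 = 32 → (20,32,1)
replace slot 3: 2·(20+32) − 1 = 103 → (20,32,103)

20,32,103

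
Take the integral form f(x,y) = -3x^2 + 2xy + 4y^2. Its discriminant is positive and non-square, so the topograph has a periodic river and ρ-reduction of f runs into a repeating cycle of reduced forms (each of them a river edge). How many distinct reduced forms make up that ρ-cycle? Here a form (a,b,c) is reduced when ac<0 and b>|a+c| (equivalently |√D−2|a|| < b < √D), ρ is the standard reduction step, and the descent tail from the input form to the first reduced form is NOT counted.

D = 52, ⌊√D⌋ = 7
river: ρ → (4,6,-1)
river: ρ → (-1,6,4)
river: ρ → (4,2,-3)
river: ρ → (-3,4,3)
river: ρ → (3,2,-4)
river: ρ → (-4,6,1)
river: ρ → (1,6,-4)
river: ρ → (-4,2,3)
river: ρ → (3,4,-3)
river: ρ → (-3,2,4)
ρ-cycle length = 10 (tail of 0 descent steps not counted)

10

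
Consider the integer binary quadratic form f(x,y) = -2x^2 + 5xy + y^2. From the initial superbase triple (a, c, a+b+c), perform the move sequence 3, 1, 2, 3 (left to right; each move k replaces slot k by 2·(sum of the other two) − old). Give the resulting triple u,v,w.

start (-2,1,4) = (f(1,0),f(0,1),f(1,1))
replace slot 3: 2·((-2)+1) − 4 = -6 → (-2,1,-6)
replace slot 1: 2·(1+(-6)) − (-2) = -8 → (-8,1,-6)
replace slot 2: 2·((-8)+(-6)) − 1 = -29 → (-8,-29,-6)
replace slot 3: 2·((-8)+(-29)) − (-6) = -68 → (-8,-29,-68)

-8,-29,-68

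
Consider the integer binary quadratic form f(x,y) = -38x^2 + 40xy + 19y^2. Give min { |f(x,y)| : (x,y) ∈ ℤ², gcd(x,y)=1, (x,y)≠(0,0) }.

river: ρ → (19,36,-42)
river: ρ → (-42,48,13)
river: ρ → (13,56,-26)
river: ρ → (-26,48,21)
river: ρ → (21,36,-38)
river: ρ → (-38,40,19)
closes: descent 0, river 6
min |a| on river = 13

13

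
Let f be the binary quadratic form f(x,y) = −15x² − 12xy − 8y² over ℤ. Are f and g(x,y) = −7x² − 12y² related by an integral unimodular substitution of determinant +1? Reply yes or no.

D₁ = -336, D₂ = -336
f is negative-definite; reduce −f:
−f: flip: (15,12,8)→(8,-12,15)
−f: translate: b→4 (≡-12 mod 16), so (8,-12,15)→(8,4,11)
−f: reduced (well bottom): (8,4,11) with a≤c, −a<b≤a
flip sign back: reduced form of f is (-8,-4,-11)
g is negative-definite; reduce −g:
−g: reduced (well bottom): (7,0,12) with a≤c, −a<b≤a
flip sign back: reduced form of g is (-7,0,-12)
reduced forms (-8, -4, -11) vs (-7, 0, -12) ⇒ inequivalent

no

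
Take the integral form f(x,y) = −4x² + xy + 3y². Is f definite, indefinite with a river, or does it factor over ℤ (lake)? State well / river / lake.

D = b²−4ac = 1² − 4·(-4)·3 = 49
D = 7² is a perfect square ⇒ form factors over ℤ ⇒ lakes

lake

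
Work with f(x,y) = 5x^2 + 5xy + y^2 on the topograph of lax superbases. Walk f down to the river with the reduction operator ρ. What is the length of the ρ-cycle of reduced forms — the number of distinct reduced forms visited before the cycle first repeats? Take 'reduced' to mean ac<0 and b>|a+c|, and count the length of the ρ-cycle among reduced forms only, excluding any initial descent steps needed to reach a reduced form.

D = 5, ⌊√D⌋ = 2
descent: ρ → (1,1,-1)  [lands on river]
river: ρ → (-1,1,1)
ρ-cycle length = 2 (tail of 1 descent step not counted)

2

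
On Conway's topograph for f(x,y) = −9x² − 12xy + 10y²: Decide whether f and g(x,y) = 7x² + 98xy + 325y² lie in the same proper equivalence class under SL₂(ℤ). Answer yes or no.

D₁ = 504, D₂ = 504
river cycle of f (length 10): (10, 12, -9), (-9, 6, 13), (13, 20, -2), (-2, 20, 13), (13, 6, -9), (-9, 12, 10), (10, 8, -11), (-11, 14, 7), (7, 14, -11), (-11, 8, 10)
river cycle of g (length 10): (7, 14, -11), (-11, 8, 10), (10, 12, -9), (-9, 6, 13), (13, 20, -2), (-2, 20, 13), (13, 6, -9), (-9, 12, 10), (10, 8, -11), (-11, 14, 7)
cycles coincide ⇒ equivalent

yes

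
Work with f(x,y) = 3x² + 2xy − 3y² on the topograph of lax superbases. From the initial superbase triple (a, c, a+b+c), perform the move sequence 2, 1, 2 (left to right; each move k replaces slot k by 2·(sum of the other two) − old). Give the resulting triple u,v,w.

start (3,-3,2) = (f(1,0),f(0,1),f(1,1))
replace slot 2: 2·(3+2) − (-3) = 13 → (3,13,2)
replace slot 1: 2·(13+2) − 3 = 27 → (27,13,2)
replace slot 2: 2·(27+2) − 13 = 45 → (27,45,2)

27,45,2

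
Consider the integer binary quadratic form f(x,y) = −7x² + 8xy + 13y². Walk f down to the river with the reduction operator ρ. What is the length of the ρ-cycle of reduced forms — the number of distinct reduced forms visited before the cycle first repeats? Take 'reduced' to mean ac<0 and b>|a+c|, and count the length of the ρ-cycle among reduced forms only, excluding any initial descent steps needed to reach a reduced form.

D = 428, ⌊√D⌋ = 20
river: ρ → (13,18,-2)
river: ρ → (-2,18,13)
river: ρ → (13,8,-7)
river: ρ → (-7,20,1)
river: ρ → (1,20,-7)
river: ρ → (-7,8,13)
ρ-cycle length = 6 (tail of 0 descent steps not counted)

6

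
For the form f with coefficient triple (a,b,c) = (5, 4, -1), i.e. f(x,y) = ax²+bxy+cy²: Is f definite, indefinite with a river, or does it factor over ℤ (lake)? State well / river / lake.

D = b²−4ac = 4² − 4·5·(-1) = 36
D = 6² is a perfect square ⇒ form factors over ℤ ⇒ lakes

lake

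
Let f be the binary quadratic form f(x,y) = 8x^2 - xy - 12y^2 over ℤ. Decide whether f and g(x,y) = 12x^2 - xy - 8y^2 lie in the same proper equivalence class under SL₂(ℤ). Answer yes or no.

D₁ = 385, D₂ = 385
river cycle of f (length 10): (8, 15, -5), (-5, 15, 8), (8, 17, -3), (-3, 19, 2), (2, 17, -12), (-12, 7, 7), (7, 7, -12), (-12, 17, 2), (2, 19, -3), (-3, 17, 8)
river cycle of g (length 10): (-8, 17, 3), (3, 19, -2), (-2, 17, 12), (12, 7, -7), (-7, 7, 12), (12, 17, -2), (-2, 19, 3), (3, 17, -8), (-8, 15, 5), (5, 15, -8)
cycles differ ⇒ inequivalent

no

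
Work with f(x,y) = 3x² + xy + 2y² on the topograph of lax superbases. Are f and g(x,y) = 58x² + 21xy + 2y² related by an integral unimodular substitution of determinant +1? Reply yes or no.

D₁ = -23, D₂ = -23
f: flip: (3,1,2)→(2,-1,3)
f: reduced (well bottom): (2,-1,3) with a≤c, −a<b≤a
g: flip: (58,21,2)→(2,-21,58)
g: translate: b→-1 (≡-21 mod 4), so (2,-21,58)→(2,-1,3)
g: reduced (well bottom): (2,-1,3) with a≤c, −a<b≤a
reduced forms (2, -1, 3) vs (2, -1, 3) ⇒ equivalent

yes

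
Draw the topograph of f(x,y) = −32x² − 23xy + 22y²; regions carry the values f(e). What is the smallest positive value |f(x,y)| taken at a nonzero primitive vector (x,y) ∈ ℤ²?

descent: ρ → (22,23,-32)  [lands on river]
river: ρ → (-32,41,13)
river: ρ → (13,37,-38)
river: ρ → (-38,39,12)
river: ρ → (12,57,-2)
river: ρ → (-2,55,40)
river: ρ → (40,25,-17)
river: ρ → (-17,43,22)
river: ρ → (22,45,-15)
river: ρ → (-15,45,22)
river: ρ → (22,43,-17)
river: ρ → (-17,25,40)
river: ρ → (40,55,-2)
river: ρ → (-2,57,12)
river: ρ → (12,39,-38)
river: ρ → (-38,37,13)
river: ρ → (13,41,-32)
river: ρ → (-32,23,22)
river: ρ → (22,21,-33)
river: ρ → (-33,45,10)
river: ρ → (10,55,-8)
river: ρ → (-8,57,3)
river: ρ → (3,57,-8)
river: ρ → (-8,55,10)
river: ρ → (10,45,-33)
river: ρ → (-33,21,22)
closes: descent 1, river 26
min |a| on river = 2

2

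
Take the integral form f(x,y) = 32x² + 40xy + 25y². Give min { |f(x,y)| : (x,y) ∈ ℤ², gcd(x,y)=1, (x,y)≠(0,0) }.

translate: b→-24 (≡40 mod 64), so (32,40,25)→(32,-24,17)
flip: (32,-24,17)→(17,24,32)
translate: b→-10 (≡24 mod 34), so (17,24,32)→(17,-10,25)
reduced (well bottom): (17,-10,25) with a≤c, −a<b≤a
well minimum = a = 17

17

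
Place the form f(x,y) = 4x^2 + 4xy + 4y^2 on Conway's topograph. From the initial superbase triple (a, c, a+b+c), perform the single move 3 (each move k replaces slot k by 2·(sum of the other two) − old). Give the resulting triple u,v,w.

start (4,4,12) = (f(1,0),f(0,1),f(1,1))
replace slot 3: 2·(4+4) − 12 = 4 → (4,4,4)

4,4,4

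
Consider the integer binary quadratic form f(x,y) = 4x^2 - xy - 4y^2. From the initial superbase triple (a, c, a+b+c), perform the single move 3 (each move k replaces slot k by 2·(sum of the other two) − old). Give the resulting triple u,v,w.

start (4,-4,-1) = (f(1,0),f(0,1),f(1,1))
replace slot 3: 2·(4+(-4)) − (-1) = 1 → (4,-4,1)

4,-4,1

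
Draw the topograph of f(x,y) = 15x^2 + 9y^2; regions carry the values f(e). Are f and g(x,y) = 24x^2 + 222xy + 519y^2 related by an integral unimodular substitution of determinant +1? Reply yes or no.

D₁ = -540, D₂ = -540
f: flip: (15,0,9)→(9,0,15)
f: reduced (well bottom): (9,0,15) with a≤c, −a<b≤a
g: translate: b→-18 (≡222 mod 48), so (24,222,519)→(24,-18,9)
g: flip: (24,-18,9)→(9,18,24)
g: translate: b→0 (≡18 mod 18), so (9,18,24)→(9,0,15)
g: reduced (well bottom): (9,0,15) with a≤c, −a<b≤a
reduced forms (9, 0, 15) vs (9, 0, 15) ⇒ equivalent

yes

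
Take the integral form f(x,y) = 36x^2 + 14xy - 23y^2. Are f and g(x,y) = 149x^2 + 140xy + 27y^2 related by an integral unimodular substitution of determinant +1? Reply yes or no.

D₁ = 3508, D₂ = 3508
river cycle of f (length 30): (-23, 32, 27), (27, 22, -28), (-28, 34, 21), (21, 50, -12), (-12, 46, 29), (29, 12, -29), (-29, 46, 12), (12, 50, -21), (-21, 34, 28), (28, 22, -27), … (20 more)
river cycle of g (length 30): (27, 22, -28), (-28, 34, 21), (21, 50, -12), (-12, 46, 29), (29, 12, -29), (-29, 46, 12), (12, 50, -21), (-21, 34, 28), (28, 22, -27), (-27, 32, 23), … (20 more)
cycles coincide ⇒ equivalent

yes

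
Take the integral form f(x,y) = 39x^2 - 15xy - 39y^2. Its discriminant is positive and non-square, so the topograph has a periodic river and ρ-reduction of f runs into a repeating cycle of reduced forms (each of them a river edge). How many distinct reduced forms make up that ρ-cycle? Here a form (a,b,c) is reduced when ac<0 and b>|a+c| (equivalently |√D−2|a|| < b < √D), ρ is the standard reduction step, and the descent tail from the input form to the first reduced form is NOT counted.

D = 6309, ⌊√D⌋ = 79
descent: ρ → (-39,15,39)  [lands on river]
river: ρ → (39,63,-15)
river: ρ → (-15,57,51)
river: ρ → (51,45,-21)
river: ρ → (-21,39,57)
river: ρ → (57,75,-3)
river: ρ → (-3,75,57)
river: ρ → (57,39,-21)
river: ρ → (-21,45,51)
river: ρ → (51,57,-15)
river: ρ → (-15,63,39)
river: ρ → (39,15,-39)
river: ρ → (-39,63,15)
river: ρ → (15,57,-51)
river: ρ → (-51,45,21)
river: ρ → (21,39,-57)
river: ρ → (-57,75,3)
river: ρ → (3,75,-57)
river: ρ → (-57,39,21)
river: ρ → (21,45,-51)
river: ρ → (-51,57,15)
river: ρ → (15,63,-39)
ρ-cycle length = 22 (tail of 1 descent step not counted)

22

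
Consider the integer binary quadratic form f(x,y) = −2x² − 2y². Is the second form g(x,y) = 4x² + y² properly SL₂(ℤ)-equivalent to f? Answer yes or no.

D₁ = -16, D₂ = -16
f is negative-definite; reduce −f:
−f: reduced (well bottom): (2,0,2) with a≤c, −a<b≤a
flip sign back: reduced form of f is (-2,0,-2)
g: flip: (4,0,1)→(1,0,4)
g: reduced (well bottom): (1,0,4) with a≤c, −a<b≤a
reduced forms (-2, 0, -2) vs (1, 0, 4) ⇒ inequivalent

no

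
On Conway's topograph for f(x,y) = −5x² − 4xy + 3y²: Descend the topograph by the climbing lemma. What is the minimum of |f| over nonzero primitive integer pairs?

descent: ρ → (3,4,-5)  [lands on river]
river: ρ → (-5,6,2)
river: ρ → (2,6,-5)
river: ρ → (-5,4,3)
river: ρ → (3,8,-1)
river: ρ → (-1,8,3)
closes: descent 1, river 6
min |a| on river = 1

1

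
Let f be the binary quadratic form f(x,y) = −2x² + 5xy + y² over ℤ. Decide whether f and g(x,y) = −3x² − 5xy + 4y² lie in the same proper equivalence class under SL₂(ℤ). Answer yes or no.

D₁ = 33, D₂ = 73
discriminants differ ⇒ not SL₂(ℤ)-equivalent

no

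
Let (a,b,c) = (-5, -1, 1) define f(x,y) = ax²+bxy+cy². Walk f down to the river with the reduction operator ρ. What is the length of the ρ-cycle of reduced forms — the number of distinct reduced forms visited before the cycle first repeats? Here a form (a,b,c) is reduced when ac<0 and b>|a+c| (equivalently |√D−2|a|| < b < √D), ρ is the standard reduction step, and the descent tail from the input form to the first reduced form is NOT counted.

D = 21, ⌊√D⌋ = 4
descent: ρ → (1,3,-3)  [lands on river]
river: ρ → (-3,3,1)
ρ-cycle length = 2 (tail of 1 descent step not counted)

2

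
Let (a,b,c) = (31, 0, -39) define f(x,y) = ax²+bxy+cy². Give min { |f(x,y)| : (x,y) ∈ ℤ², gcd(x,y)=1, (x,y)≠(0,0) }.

descent: ρ → (-39,0,31)
descent: ρ → (31,62,-8)  [lands on river]
river: ρ → (-8,66,15)
river: ρ → (15,54,-32)
river: ρ → (-32,10,37)
river: ρ → (37,64,-5)
river: ρ → (-5,66,24)
river: ρ → (24,30,-41)
river: ρ → (-41,52,13)
river: ρ → (13,52,-41)
river: ρ → (-41,30,24)
river: ρ → (24,66,-5)
river: ρ → (-5,64,37)
river: ρ → (37,10,-32)
river: ρ → (-32,54,15)
river: ρ → (15,66,-8)
river: ρ → (-8,62,31)
closes: descent 2, river 16
min |a| on river = 5

5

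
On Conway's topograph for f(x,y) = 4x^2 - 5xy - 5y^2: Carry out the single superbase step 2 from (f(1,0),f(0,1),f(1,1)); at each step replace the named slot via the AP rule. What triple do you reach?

start (4,-5,-6) = (f(1,0),f(0,1),f(1,1))
replace slot 2: 2·(4+(-6)) − (-5) = 1 → (4,1,-6)

4,1,-6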